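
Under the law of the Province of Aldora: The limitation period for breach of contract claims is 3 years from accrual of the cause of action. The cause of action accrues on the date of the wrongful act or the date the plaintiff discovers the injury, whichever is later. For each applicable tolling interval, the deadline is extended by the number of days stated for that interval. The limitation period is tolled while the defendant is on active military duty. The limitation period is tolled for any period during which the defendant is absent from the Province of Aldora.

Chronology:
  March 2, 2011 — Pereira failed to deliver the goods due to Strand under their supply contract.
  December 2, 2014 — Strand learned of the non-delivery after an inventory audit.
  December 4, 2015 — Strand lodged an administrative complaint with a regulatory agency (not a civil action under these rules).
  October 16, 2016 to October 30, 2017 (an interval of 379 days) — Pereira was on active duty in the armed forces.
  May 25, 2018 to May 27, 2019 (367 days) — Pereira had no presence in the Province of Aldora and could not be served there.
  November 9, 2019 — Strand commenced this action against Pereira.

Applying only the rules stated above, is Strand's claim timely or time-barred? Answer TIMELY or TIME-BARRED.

Because discovery on December 2, 2014 post-dates the March 2, 2011 act, accrual under the later-of rule falls on December 2, 2014.
The untolled deadline — 3 years after December 2, 2014 — is December 2, 2017.
The defendant's active military service from October 16, 2016 to October 30, 2017 tolled the period for 379 days, extending the deadline to December 16, 2018.
The period was tolled for 367 days by the defendant's absence from the jurisdiction (May 25, 2018 to May 27, 2019), pushing the deadline to December 18, 2019.
None of the other events listed affects the running of the period under the stated rules.
Filing on November 9, 2019 beat the December 18, 2019 deadline — the action is timely.

TIMELY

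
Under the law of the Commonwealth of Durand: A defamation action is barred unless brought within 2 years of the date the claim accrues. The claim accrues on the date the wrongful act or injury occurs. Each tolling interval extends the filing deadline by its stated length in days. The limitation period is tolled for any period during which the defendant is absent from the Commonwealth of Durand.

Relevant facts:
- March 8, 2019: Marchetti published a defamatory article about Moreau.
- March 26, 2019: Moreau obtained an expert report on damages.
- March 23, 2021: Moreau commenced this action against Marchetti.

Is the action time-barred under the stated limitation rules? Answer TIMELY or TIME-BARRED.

The claim accrued on March 8, 2019, the date of the act.
2 years from March 8, 2019 is March 8, 2021.
The other events in the timeline have no effect on the limitation period under the stated rules.
Moreau filed on March 23, 2021, after the March 8, 2021 deadline, so the action is time-barred.

TIME-BARRED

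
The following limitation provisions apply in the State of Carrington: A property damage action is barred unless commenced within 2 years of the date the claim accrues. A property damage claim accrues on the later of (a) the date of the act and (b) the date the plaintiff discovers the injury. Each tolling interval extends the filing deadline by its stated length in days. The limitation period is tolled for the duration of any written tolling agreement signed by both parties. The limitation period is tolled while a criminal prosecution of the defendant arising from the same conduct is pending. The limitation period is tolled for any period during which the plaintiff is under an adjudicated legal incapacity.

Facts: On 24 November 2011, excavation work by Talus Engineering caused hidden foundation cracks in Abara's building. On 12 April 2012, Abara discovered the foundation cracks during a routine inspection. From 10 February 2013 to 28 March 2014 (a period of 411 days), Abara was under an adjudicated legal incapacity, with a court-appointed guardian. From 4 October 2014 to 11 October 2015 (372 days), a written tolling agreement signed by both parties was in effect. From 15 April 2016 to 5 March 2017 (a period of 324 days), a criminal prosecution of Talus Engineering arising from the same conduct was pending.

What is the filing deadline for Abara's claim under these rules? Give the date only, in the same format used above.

Taking the later of the act (24 November 2011) and discovery (12 April 2012), the claim accrued on 12 April 2012.
The untolled deadline — 2 years after 12 April 2012 — is 12 April 2014.
The period was tolled for 411 days by the plaintiff's legal incapacity (10 February 2013 to 28 March 2014), pushing the deadline to 28 May 2015.
The period was tolled for 372 days by the written tolling agreement (4 October 2014 to 11 October 2015), pushing the deadline to 3 June 2016.
The pending criminal prosecution from 15 April 2016 to 5 March 2017 tolled the period for 324 days, extending the deadline to 23 April 2017.

23 April 2017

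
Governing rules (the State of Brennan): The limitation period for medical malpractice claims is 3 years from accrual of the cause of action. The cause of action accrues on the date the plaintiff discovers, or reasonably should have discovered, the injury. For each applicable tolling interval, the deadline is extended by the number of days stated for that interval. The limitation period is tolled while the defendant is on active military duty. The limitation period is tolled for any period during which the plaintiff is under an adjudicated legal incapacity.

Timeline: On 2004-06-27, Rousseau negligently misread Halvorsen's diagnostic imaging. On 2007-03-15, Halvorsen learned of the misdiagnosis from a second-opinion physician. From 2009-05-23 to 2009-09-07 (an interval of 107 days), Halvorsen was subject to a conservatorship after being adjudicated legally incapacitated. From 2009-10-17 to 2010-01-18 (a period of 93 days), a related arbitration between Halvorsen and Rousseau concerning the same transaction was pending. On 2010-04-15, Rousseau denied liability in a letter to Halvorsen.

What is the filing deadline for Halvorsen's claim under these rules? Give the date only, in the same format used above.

2010-06-30

The claim did not accrue until Halvorsen discovered the injury on 2007-03-15; the 2004-06-27 act date does not start the clock under the stated rule.
The untolled deadline — 3 years after 2007-03-15 — is 2010-03-15.
Because the plaintiff's legal incapacity ran from 2009-05-23 to 2009-09-07, the deadline is extended by 107 days to 2010-06-30.
The pending related arbitration from 2009-10-17 to 2010-01-18 does not toll the period, because no stated rule makes a pending arbitration a tolling event.
Nothing else in the chronology tolls or restarts the period.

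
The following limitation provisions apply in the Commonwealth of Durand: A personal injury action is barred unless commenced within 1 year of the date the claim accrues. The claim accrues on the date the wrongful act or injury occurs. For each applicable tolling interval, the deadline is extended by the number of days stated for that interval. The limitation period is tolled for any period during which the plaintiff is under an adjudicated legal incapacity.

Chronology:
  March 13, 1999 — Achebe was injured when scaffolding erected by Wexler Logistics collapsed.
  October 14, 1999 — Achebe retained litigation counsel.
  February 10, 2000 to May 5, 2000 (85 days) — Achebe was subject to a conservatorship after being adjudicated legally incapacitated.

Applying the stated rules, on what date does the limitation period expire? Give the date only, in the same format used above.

June 6, 2000

The claim accrued on March 13, 1999, the date of the act.
The untolled deadline — 1 year after March 13, 1999 — is March 13, 2000.
The plaintiff's legal incapacity from February 10, 2000 to May 5, 2000 tolled the period for 85 days, extending the deadline to June 6, 2000.
None of the other events listed affects the running of the period under the stated rules.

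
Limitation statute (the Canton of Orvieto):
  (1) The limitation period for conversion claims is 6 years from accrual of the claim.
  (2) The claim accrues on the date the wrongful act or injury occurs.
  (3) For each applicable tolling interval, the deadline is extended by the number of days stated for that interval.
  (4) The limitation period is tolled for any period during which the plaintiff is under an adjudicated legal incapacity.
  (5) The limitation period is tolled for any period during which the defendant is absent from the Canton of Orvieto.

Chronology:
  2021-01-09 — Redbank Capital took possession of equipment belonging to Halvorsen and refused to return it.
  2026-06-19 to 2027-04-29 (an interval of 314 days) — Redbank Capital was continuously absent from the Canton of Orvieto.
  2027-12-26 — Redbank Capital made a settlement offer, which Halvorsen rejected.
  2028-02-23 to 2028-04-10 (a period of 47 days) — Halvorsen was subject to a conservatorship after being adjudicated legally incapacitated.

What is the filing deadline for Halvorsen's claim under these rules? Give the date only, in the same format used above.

The limitation period began to run on 2021-01-09.
The untolled deadline — 6 years after 2021-01-09 — is 2027-01-09.
The period was tolled for 314 days by the defendant's absence from the jurisdiction (2026-06-19 to 2027-04-29), pushing the deadline to 2027-11-19.
The plaintiff's legal incapacity starting 2028-02-23 came too late — the period had run on 2027-11-19 — and so does not extend the deadline.
Nothing else in the chronology tolls or restarts the period.

2027-11-19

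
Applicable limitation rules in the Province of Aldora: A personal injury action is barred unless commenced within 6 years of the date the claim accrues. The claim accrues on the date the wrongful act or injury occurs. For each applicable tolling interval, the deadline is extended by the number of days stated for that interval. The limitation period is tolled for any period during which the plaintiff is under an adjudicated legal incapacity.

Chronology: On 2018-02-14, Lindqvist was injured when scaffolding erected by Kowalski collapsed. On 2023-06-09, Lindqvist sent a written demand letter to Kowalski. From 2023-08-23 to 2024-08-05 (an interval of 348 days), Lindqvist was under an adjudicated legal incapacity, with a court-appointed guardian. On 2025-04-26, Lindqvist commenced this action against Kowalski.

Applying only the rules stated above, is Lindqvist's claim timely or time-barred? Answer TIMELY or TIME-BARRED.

The claim accrued on 2018-02-14, when the wrongful act occurred.
Adding the 6 years base period to 2018-02-14 gives a deadline of 2024-02-14, before any tolling.
Because the plaintiff's legal incapacity ran from 2023-08-23 to 2024-08-05, the deadline is extended by 348 days to 2025-01-27.
None of the other events listed affects the running of the period under the stated rules.
Lindqvist filed on 2025-04-26, after the 2025-01-27 deadline, so the action is time-barred.

TIME-BARRED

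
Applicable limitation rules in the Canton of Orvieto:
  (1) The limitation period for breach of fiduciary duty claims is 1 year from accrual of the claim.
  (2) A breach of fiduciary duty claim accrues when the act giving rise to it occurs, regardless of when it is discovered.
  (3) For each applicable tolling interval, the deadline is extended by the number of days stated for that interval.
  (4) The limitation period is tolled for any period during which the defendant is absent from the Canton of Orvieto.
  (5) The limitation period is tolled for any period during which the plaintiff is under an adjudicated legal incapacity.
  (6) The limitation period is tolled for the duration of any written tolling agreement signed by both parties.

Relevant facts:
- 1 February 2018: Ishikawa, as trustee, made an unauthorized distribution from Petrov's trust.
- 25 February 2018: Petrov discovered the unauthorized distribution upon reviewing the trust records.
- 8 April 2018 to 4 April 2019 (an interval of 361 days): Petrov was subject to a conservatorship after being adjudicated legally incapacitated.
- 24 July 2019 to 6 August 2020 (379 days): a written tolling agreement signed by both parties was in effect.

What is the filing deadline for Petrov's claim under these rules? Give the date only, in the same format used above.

The claim accrued on 1 February 2018, when the wrongful act occurred; under the stated occurrence rule the 25 February 2018 discovery does not delay accrual.
Adding the 1 year base period to 1 February 2018 gives a deadline of 1 February 2019, before any tolling.
The period was tolled for 361 days by the plaintiff's legal incapacity (8 April 2018 to 4 April 2019), pushing the deadline to 28 January 2020.
The written tolling agreement from 24 July 2019 to 6 August 2020 tolled the period for 379 days, extending the deadline to 10 February 2021.

10 February 2021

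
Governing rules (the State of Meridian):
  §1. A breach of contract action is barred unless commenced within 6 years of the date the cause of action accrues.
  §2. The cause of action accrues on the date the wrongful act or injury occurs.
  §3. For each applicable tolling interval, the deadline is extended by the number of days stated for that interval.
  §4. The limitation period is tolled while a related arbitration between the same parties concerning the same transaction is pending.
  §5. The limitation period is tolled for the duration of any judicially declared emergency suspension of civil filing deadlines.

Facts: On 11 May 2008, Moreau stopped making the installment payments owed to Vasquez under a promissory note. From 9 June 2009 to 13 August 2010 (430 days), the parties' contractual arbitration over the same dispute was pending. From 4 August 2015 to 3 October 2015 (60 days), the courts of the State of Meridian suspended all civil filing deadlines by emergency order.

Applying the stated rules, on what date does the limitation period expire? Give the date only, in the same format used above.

15 July 2015

The claim accrued on 11 May 2008, when the wrongful act occurred.
6 years from 11 May 2008 is 11 May 2014.
The pending related arbitration from 9 June 2009 to 13 August 2010 tolled the period for 430 days, extending the deadline to 15 July 2015.
By the time the emergency suspension of filing deadlines began on 4 August 2015, the limitation period had already expired on 15 July 2015; that interval cannot revive it.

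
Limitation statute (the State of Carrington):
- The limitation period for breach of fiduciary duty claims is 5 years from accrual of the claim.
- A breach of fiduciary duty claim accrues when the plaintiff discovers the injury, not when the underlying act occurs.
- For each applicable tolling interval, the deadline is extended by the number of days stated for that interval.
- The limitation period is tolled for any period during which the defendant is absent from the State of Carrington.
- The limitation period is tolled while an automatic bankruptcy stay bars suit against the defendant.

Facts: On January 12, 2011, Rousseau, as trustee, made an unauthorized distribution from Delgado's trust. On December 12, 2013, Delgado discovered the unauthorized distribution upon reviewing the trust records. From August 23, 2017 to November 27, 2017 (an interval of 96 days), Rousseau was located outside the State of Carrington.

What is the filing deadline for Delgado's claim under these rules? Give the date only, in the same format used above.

Under the discovery rule, the claim accrued on December 12, 2013, when Delgado discovered the injury — not on the January 12, 2011 date of the underlying act.
Adding the 5 years base period to December 12, 2013 gives a deadline of December 12, 2018, before any tolling.
Because the defendant's absence from the jurisdiction ran from August 23, 2017 to November 27, 2017, the deadline is extended by 96 days to March 18, 2019.

March 18, 2019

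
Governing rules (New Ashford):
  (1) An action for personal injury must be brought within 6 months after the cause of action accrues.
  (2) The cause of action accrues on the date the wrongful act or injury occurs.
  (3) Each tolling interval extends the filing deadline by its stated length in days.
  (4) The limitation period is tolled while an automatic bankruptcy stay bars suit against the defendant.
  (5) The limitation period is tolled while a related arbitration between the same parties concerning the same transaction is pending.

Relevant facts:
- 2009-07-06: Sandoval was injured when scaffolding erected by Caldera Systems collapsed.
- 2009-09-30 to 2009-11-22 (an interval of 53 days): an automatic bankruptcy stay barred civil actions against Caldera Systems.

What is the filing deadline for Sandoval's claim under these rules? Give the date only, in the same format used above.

The cause of action accrued on 2009-07-06, the date of the act.
6 months from 2009-07-06 is 2010-01-06.
The period was tolled for 53 days by the automatic bankruptcy stay (2009-09-30 to 2009-11-22), pushing the deadline to 2010-02-28.

2010-02-28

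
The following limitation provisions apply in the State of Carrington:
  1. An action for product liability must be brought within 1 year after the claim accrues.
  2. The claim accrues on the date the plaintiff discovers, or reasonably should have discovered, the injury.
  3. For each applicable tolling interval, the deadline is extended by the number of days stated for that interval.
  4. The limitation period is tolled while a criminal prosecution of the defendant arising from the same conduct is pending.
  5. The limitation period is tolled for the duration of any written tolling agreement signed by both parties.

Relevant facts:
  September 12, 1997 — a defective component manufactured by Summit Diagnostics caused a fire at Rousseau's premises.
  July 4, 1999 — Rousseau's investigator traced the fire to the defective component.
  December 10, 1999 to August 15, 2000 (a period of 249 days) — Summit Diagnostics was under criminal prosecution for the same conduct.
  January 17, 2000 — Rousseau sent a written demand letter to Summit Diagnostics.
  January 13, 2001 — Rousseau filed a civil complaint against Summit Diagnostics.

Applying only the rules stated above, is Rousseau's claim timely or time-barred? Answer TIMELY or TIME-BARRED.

TIMELY

Under the discovery rule, the claim accrued on July 4, 1999, when Rousseau discovered the injury — not on the September 12, 1997 date of the underlying act.
Adding the 1 year base period to July 4, 1999 gives a deadline of July 4, 2000, before any tolling.
The pending criminal prosecution from December 10, 1999 to August 15, 2000 tolled the period for 249 days, extending the deadline to March 10, 2001.
None of the other events listed affects the running of the period under the stated rules.
Filing on January 13, 2001 beat the March 10, 2001 deadline — the action is timely.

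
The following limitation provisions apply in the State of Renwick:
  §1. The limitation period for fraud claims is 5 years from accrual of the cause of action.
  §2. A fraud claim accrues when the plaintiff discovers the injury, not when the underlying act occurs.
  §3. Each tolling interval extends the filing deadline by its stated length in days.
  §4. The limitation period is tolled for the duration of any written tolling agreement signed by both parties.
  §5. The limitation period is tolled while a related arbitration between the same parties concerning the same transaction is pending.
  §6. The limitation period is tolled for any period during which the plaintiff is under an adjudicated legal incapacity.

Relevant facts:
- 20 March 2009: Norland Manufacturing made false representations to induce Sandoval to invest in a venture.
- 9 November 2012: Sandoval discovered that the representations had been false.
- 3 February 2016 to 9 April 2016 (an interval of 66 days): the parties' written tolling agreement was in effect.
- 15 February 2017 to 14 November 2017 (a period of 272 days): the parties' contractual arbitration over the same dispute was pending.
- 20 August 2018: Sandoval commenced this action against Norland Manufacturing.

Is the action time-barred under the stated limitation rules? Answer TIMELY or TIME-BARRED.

The claim did not accrue until Sandoval discovered the injury on 9 November 2012; the 20 March 2009 act date does not start the clock under the stated rule.
The untolled deadline — 5 years after 9 November 2012 — is 9 November 2017.
Because the written tolling agreement ran from 3 February 2016 to 9 April 2016, the deadline is extended by 66 days to 14 January 2018.
The pending related arbitration from 15 February 2017 to 14 November 2017 tolled the period for 272 days, extending the deadline to 13 October 2018.
Filing on 20 August 2018 beat the 13 October 2018 deadline — the action is timely.

TIMELY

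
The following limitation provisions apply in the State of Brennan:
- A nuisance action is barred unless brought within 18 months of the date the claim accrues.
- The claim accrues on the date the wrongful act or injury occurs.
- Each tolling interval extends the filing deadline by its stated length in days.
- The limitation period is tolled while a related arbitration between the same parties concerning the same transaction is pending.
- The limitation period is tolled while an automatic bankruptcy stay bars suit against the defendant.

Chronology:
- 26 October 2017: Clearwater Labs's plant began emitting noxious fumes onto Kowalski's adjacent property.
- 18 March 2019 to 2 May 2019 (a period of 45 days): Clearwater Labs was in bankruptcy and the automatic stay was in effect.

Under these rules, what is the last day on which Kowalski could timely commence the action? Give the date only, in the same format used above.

10 June 2019

The limitation period began to run on 26 October 2017.
Adding the 18 months base period to 26 October 2017 gives a deadline of 26 April 2019, before any tolling.
Because the automatic bankruptcy stay ran from 18 March 2019 to 2 May 2019, the deadline is extended by 45 days to 10 June 2019.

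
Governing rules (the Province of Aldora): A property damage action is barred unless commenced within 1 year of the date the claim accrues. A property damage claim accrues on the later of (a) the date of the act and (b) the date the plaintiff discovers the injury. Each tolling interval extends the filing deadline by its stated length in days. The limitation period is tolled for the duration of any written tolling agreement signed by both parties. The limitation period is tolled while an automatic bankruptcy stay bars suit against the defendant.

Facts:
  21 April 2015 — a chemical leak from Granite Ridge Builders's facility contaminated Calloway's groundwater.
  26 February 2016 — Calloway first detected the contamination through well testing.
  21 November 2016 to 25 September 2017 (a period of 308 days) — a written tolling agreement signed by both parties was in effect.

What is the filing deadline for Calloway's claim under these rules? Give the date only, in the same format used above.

Taking the later of the act (21 April 2015) and discovery (26 February 2016), the claim accrued on 26 February 2016.
1 year from 26 February 2016 is 26 February 2017.
The written tolling agreement from 21 November 2016 to 25 September 2017 tolled the period for 308 days, extending the deadline to 31 December 2017.

31 December 2017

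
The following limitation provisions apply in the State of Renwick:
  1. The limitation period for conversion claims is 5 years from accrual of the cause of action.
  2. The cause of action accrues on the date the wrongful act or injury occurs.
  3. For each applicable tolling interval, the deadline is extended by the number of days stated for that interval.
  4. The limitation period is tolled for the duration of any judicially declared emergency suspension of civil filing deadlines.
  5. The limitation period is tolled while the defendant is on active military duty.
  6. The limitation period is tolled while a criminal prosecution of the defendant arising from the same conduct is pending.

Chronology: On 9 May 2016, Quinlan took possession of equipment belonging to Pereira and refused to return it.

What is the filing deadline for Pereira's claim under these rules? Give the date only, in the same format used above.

The cause of action accrued on 9 May 2016, the date of the act.
The untolled deadline — 5 years after 9 May 2016 — is 9 May 2021.

9 May 2021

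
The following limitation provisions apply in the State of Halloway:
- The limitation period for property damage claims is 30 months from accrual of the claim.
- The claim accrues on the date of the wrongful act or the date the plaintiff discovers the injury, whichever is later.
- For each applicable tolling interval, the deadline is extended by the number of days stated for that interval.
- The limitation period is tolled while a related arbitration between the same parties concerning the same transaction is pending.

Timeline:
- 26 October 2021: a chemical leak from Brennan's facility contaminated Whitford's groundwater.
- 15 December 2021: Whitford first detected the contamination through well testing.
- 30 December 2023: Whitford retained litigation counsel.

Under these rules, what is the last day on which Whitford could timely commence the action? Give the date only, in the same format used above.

The claim accrued on 15 December 2021 — the later of the 26 October 2021 act and the 15 December 2021 discovery.
The untolled deadline — 30 months after 15 December 2021 — is 15 June 2024.
The other events in the timeline have no effect on the limitation period under the stated rules.

15 June 2024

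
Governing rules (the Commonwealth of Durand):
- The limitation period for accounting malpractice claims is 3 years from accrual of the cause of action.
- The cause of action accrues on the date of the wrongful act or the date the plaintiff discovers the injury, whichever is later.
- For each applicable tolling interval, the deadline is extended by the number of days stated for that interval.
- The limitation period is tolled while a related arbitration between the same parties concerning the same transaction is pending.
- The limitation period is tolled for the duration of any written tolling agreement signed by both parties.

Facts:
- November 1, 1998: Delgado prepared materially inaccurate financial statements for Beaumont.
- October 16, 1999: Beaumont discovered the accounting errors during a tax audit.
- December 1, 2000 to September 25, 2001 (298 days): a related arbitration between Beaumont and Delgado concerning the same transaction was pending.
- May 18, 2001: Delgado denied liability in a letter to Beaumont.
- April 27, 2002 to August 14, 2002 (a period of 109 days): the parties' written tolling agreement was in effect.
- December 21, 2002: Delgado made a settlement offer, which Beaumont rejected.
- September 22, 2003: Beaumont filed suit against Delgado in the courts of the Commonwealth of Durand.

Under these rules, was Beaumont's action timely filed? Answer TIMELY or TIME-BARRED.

TIMELY

The claim accrued on October 16, 1999 — the later of the November 1, 1998 act and the October 16, 1999 discovery.
Adding the 3 years base period to October 16, 1999 gives a deadline of October 16, 2002, before any tolling.
Because the pending related arbitration ran from December 1, 2000 to September 25, 2001, the deadline is extended by 298 days to August 10, 2003.
The period was tolled for 109 days by the written tolling agreement (April 27, 2002 to August 14, 2002), pushing the deadline to November 27, 2003.
The other events in the timeline have no effect on the limitation period under the stated rules.
Beaumont filed on September 22, 2003, before the November 27, 2003 deadline, so the action is timely.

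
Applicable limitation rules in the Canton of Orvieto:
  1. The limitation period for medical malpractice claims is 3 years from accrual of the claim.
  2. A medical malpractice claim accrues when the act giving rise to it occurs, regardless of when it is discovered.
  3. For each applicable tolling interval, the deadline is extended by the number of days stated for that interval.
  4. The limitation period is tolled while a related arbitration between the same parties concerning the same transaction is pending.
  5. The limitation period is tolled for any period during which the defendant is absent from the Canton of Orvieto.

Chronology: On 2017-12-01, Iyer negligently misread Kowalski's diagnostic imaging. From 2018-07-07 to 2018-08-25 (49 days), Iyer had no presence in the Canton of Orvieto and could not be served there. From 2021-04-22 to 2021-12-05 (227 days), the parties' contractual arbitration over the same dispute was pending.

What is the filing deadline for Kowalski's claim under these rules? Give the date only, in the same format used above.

2021-01-19

The claim accrued on 2017-12-01, when the wrongful act occurred.
Adding the 3 years base period to 2017-12-01 gives a deadline of 2020-12-01, before any tolling.
The period was tolled for 49 days by the defendant's absence from the jurisdiction (2018-07-07 to 2018-08-25), pushing the deadline to 2021-01-19.
The pending related arbitration starting 2021-04-22 came too late — the period had run on 2021-01-19 — and so does not extend the deadline.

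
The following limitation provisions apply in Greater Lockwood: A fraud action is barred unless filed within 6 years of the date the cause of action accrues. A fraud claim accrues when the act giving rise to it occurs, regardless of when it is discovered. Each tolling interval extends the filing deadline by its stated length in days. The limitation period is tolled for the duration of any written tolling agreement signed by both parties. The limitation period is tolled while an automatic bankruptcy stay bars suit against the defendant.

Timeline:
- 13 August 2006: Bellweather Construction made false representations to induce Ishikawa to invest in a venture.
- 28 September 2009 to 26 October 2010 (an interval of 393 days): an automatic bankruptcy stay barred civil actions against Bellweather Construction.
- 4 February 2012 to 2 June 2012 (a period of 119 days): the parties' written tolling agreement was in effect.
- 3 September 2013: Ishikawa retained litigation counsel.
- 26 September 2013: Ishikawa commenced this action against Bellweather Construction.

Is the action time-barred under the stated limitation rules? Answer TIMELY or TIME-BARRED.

The claim accrued on 13 August 2006, when the wrongful act occurred.
Adding the 6 years base period to 13 August 2006 gives a deadline of 13 August 2012, before any tolling.
The period was tolled for 393 days by the automatic bankruptcy stay (28 September 2009 to 26 October 2010), pushing the deadline to 10 September 2013.
The written tolling agreement from 4 February 2012 to 2 June 2012 tolled the period for 119 days, extending the deadline to 7 January 2014.
None of the other events listed affects the running of the period under the stated rules.
The 26 September 2013 filing precedes the 7 January 2014 deadline; the claim is timely.

TIMELY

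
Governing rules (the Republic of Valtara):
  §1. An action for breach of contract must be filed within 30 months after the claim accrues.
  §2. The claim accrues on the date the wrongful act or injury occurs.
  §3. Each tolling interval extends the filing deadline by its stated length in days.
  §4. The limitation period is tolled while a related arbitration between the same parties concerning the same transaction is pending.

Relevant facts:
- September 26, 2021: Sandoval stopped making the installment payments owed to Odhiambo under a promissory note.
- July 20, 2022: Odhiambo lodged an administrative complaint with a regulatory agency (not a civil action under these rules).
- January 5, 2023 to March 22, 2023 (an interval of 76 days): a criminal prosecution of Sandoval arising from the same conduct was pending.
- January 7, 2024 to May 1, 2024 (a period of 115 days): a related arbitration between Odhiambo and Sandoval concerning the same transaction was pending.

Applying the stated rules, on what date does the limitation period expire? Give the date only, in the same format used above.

The claim accrued on September 26, 2021, the date of the act.
30 months from September 26, 2021 is March 26, 2024.
The pending related arbitration from January 7, 2024 to May 1, 2024 tolled the period for 115 days, extending the deadline to July 19, 2024.
No stated provision tolls the period for a criminal prosecution, so the interval from January 5, 2023 to March 22, 2023 has no effect on the deadline.
Nothing else in the chronology tolls or restarts the period.

July 19, 2024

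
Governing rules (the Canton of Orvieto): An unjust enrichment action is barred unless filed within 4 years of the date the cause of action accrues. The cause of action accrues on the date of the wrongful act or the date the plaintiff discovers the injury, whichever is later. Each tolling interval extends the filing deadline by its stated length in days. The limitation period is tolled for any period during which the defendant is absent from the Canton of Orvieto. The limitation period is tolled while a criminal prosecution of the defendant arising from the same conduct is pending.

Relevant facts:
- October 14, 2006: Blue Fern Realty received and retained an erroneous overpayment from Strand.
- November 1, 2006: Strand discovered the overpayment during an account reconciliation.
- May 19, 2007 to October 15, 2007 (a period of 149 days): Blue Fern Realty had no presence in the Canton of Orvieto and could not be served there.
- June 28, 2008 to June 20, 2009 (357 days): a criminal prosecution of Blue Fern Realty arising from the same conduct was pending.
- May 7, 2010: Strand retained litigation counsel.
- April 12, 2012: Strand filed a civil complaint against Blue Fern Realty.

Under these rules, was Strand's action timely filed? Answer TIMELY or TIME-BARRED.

Because discovery on November 1, 2006 post-dates the October 14, 2006 act, accrual under the later-of rule falls on November 1, 2006.
Adding the 4 years base period to November 1, 2006 gives a deadline of November 1, 2010, before any tolling.
The defendant's absence from the jurisdiction from May 19, 2007 to October 15, 2007 tolled the period for 149 days, extending the deadline to March 30, 2011.
The pending criminal prosecution from June 28, 2008 to June 20, 2009 tolled the period for 357 days, extending the deadline to March 21, 2012.
Nothing else in the chronology tolls or restarts the period.
The April 12, 2012 filing falls after the March 21, 2012 deadline; the claim is time-barred.

TIME-BARRED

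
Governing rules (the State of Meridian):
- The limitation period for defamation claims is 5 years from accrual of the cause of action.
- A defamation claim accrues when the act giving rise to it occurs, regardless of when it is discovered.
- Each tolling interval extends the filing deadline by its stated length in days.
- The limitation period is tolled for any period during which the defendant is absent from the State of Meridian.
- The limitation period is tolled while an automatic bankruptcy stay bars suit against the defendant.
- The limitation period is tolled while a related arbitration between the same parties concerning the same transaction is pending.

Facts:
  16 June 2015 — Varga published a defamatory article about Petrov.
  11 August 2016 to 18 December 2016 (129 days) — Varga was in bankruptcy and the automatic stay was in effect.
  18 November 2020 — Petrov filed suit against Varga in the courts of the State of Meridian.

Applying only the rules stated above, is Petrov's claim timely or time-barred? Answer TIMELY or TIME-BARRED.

TIME-BARRED

The cause of action accrued on 16 June 2015, the date of the act.
Adding the 5 years base period to 16 June 2015 gives a deadline of 16 June 2020, before any tolling.
The automatic bankruptcy stay from 11 August 2016 to 18 December 2016 tolled the period for 129 days, extending the deadline to 23 October 2020.
Filing on 18 November 2020 missed the 23 October 2020 deadline — the action is time-barred.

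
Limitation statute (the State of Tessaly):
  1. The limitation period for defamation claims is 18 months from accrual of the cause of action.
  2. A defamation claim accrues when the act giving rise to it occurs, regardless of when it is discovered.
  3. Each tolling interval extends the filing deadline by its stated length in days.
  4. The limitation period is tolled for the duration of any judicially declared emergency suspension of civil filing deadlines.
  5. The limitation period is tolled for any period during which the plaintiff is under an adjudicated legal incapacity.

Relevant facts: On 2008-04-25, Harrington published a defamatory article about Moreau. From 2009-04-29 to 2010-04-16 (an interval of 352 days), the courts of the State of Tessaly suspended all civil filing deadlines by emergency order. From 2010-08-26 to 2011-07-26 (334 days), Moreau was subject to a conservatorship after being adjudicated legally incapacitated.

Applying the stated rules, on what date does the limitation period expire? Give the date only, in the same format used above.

The limitation period began to run on 2008-04-25.
The untolled deadline — 18 months after 2008-04-25 — is 2009-10-25.
The period was tolled for 352 days by the emergency suspension of filing deadlines (2009-04-29 to 2010-04-16), pushing the deadline to 2010-10-12.
Because the plaintiff's legal incapacity ran from 2010-08-26 to 2011-07-26, the deadline is extended by 334 days to 2011-09-11.

2011-09-11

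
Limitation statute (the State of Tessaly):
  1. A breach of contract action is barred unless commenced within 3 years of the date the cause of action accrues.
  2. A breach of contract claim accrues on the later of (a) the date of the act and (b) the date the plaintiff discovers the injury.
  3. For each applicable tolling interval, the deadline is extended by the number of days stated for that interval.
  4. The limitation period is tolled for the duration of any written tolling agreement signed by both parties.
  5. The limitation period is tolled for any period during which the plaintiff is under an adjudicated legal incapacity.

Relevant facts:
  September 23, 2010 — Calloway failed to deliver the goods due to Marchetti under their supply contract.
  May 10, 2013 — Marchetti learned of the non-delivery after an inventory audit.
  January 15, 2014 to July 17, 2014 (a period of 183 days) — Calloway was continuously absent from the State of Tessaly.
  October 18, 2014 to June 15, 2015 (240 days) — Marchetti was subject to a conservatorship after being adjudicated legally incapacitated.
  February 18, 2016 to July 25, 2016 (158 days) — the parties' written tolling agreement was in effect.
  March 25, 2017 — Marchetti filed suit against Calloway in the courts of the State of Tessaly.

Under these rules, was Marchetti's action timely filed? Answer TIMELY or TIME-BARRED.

Because discovery on May 10, 2013 post-dates the September 23, 2010 act, accrual under the later-of rule falls on May 10, 2013.
The untolled deadline — 3 years after May 10, 2013 — is May 10, 2016.
Because the plaintiff's legal incapacity ran from October 18, 2014 to June 15, 2015, the deadline is extended by 240 days to January 5, 2017.
The period was tolled for 158 days by the written tolling agreement (February 18, 2016 to July 25, 2016), pushing the deadline to June 12, 2017.
No stated provision tolls the period for the defendant's absence, so the interval from January 15, 2014 to July 17, 2014 has no effect on the deadline.
Marchetti filed on March 25, 2017, before the June 12, 2017 deadline, so the action is timely.

TIMELY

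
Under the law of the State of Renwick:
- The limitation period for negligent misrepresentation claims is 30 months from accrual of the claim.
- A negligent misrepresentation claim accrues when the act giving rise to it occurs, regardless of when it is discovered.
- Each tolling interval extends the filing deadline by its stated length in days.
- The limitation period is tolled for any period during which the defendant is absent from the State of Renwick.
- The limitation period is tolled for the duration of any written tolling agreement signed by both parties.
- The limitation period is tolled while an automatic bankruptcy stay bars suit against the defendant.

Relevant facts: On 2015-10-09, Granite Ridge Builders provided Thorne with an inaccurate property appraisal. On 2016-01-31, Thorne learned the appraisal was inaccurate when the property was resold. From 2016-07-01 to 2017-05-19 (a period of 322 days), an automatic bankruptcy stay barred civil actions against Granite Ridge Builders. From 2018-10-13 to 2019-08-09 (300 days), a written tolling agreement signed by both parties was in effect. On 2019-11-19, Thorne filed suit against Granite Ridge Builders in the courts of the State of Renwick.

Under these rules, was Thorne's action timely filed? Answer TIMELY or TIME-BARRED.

Accrual is governed by the date of the act, so the period began to run on 2015-10-09; the later discovery on 2016-01-31 is irrelevant under the stated rule.
The untolled deadline — 30 months after 2015-10-09 — is 2018-04-09.
Because the automatic bankruptcy stay ran from 2016-07-01 to 2017-05-19, the deadline is extended by 322 days to 2019-02-25.
Because the written tolling agreement ran from 2018-10-13 to 2019-08-09, the deadline is extended by 300 days to 2019-12-22.
Thorne filed on 2019-11-19, before the 2019-12-22 deadline, so the action is timely.

TIMELY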